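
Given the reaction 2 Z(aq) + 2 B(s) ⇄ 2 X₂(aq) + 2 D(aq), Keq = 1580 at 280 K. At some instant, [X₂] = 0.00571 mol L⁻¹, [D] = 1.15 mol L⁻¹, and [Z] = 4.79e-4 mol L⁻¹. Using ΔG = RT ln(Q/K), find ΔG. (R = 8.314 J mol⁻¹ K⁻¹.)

ΔG = -4.96 kJ/mol

(B is a pure solid — omitted from Q.)
Q = [X₂]²·[D]² / [Z]² = (0.00571)²·(1.15)² / (4.79e-4)² = 188
ΔG = RT ln(Q/Keq) = (8.314 J mol⁻¹ K⁻¹)(280 K) × ln(188/1580)
   = (2.328 kJ/mol)(-2.129) = -4.96 kJ/mol
ΔG < 0, so the forward reaction is spontaneous (proceeds forward).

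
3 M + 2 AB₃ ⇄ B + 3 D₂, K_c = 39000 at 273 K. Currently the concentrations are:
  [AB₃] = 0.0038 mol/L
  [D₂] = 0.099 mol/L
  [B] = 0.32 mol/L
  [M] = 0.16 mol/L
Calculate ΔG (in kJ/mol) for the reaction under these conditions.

Q_c = [B]·[D₂]³ / ([M]³·[AB₃]²) = (0.32)·(0.099)³ / ((0.16)³·(0.0038)²) = 5250
ΔG = RT ln(Q_c/K_c) = (8.314 J mol⁻¹ K⁻¹)(273 K) × ln(5250/39000)
   = (2.270 kJ/mol)(-2.005) = -4.55 kJ/mol
ΔG < 0, so the forward reaction is spontaneous (proceeds forward).

ΔG = -4.55 kJ/mol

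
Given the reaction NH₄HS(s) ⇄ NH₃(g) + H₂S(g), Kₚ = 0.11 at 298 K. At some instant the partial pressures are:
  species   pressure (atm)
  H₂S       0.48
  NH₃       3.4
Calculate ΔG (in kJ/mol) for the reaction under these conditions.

ΔG = 6.68 kJ/mol

(NH₄HS is a pure solid — omitted from Qₚ.)
Qₚ = P(NH₃)·P(H₂S) = (3.4)·(0.48) = 1.63
ΔG = RT ln(Qₚ/Kₚ) = (8.314 J mol⁻¹ K⁻¹)(298 K) × ln(1.63/0.11)
   = (2.478 kJ/mol)(2.696) = 6.68 kJ/mol
ΔG > 0, so the forward reaction is non-spontaneous (proceeds in reverse).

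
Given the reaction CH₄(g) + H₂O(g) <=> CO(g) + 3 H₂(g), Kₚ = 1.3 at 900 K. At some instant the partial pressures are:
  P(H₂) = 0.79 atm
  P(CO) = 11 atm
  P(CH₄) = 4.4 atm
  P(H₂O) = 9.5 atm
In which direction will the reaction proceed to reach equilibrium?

toward products

Qₚ = P(CO)·P(H₂)³ / (P(CH₄)·P(H₂O)) = (11)·(0.79)³ / ((4.4)·(9.5)) = 0.13
Qₚ = 0.13 < Kₚ = 1.3, so the forward reaction proceeds.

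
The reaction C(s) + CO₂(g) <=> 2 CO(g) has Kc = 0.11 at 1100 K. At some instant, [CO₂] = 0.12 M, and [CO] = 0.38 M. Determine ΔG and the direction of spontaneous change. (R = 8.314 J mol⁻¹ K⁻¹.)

(C is a pure solid — omitted from Qc.)
Qc = [CO]² / [CO₂] = (0.38)² / (0.12) = 1.20
ΔG = RT ln(Qc/Kc) = (8.314 J mol⁻¹ K⁻¹)(1100 K) × ln(1.20/0.11)
   = (9.145 kJ/mol)(2.390) = 21.9 kJ/mol
ΔG > 0, so the forward reaction is non-spontaneous (proceeds in reverse).

ΔG = 21.9 kJ/mol; the forward reaction is non-spontaneous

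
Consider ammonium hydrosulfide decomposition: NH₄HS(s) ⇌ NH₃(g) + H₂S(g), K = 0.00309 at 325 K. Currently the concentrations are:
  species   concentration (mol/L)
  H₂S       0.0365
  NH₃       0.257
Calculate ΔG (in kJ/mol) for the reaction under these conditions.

(NH₄HS is a pure solid — omitted from Q.)
Q = [NH₃]·[H₂S] = (0.257)·(0.0365) = 0.00938
ΔG = RT ln(Q/K) = (8.314 J mol⁻¹ K⁻¹)(325 K) × ln(0.00938/0.00309)
   = (2.702 kJ/mol)(1.110) = 3.00 kJ/mol
ΔG > 0, so the forward reaction is non-spontaneous (proceeds in reverse).

ΔG = 3.00 kJ/mol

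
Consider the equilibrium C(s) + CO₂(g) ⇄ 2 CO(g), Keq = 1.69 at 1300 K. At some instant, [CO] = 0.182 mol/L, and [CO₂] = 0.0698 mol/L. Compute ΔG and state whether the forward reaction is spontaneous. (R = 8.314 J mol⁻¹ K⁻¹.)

(C is a pure solid — omitted from Q.)
Q = [CO]² / [CO₂] = (0.182)² / (0.0698) = 0.475
ΔG = RT ln(Q/Keq) = (8.314 J mol⁻¹ K⁻¹)(1300 K) × ln(0.475/1.69)
   = (10.81 kJ/mol)(-1.269) = -13.7 kJ/mol
ΔG < 0, so the forward reaction is spontaneous (proceeds forward).

ΔG = -13.7 kJ/mol; the forward reaction is spontaneous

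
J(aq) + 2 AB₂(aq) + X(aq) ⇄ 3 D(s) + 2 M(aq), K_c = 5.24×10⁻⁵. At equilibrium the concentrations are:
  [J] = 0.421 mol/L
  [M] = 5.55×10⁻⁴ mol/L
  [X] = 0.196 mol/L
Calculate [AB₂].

(D is a pure solid — omitted from K_c.)
At equilibrium, K_c = [M]² / ([J]·[AB₂]²·[X]) = 5.24×10⁻⁵.
(5.55×10⁻⁴)² / ((0.421)·([AB₂])²·(0.196)) = 5.24×10⁻⁵
[AB₂]² = 0.0712 ⇒ [AB₂] = 0.267 mol/L

[AB₂] = 0.267 mol/L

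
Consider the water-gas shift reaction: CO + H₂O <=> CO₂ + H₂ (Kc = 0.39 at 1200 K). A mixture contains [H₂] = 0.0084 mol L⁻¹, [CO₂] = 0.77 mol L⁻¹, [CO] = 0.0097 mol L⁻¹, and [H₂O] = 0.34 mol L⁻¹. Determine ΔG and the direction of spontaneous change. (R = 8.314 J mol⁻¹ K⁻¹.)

Qc = [CO₂]·[H₂] / ([CO]·[H₂O]) = (0.77)·(0.0084) / ((0.0097)·(0.34)) = 1.96
ΔG = RT ln(Qc/Kc) = (8.314 J mol⁻¹ K⁻¹)(1200 K) × ln(1.96/0.39)
   = (9.977 kJ/mol)(1.615) = 16.1 kJ/mol
ΔG > 0, so the forward reaction is non-spontaneous (proceeds in reverse).

ΔG = 16.1 kJ/mol; the forward reaction is non-spontaneous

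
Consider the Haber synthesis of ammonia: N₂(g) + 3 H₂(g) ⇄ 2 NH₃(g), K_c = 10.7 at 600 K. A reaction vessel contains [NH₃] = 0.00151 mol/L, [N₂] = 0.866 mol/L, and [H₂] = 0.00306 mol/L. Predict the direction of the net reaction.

in the reverse direction

Q_c = [NH₃]² / ([N₂]·[H₂]³) = (0.00151)² / ((0.866)·(0.00306)³) = 91.9
Q_c = 91.9 > K_c = 10.7, so the reverse reaction proceeds.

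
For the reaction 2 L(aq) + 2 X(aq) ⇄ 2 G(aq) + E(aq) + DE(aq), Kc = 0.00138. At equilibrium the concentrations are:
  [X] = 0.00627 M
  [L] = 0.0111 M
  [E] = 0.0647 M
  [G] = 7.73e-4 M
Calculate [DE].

[DE] = 1.73e-4 M

At equilibrium, Kc = [G]²·[E]·[DE] / ([L]²·[X]²) = 0.00138.
(7.73e-4)²·(0.0647)·([DE]) / ((0.0111)²·(0.00627)²) = 0.00138
[DE] = 1.73e-4 M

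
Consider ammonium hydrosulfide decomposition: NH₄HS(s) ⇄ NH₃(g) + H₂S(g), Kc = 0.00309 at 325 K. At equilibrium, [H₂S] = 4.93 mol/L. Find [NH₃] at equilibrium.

(NH₄HS is a pure solid — omitted from Kc.)
At equilibrium, Kc = [NH₃]·[H₂S] = 0.00309.
([NH₃])·(4.93) = 0.00309
[NH₃] = 6.27×10⁻⁴ mol/L

[NH₃] = 6.27×10⁻⁴ mol/L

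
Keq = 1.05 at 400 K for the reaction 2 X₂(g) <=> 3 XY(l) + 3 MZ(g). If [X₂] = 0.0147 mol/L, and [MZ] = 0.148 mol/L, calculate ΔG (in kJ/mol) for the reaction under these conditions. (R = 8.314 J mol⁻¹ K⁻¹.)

(XY is a pure liquid — omitted from Q.)
Q = [MZ]³ / [X₂]² = (0.148)³ / (0.0147)² = 15.0
ΔG = RT ln(Q/Keq) = (8.314 J mol⁻¹ K⁻¹)(400 K) × ln(15.0/1.05)
   = (3.326 kJ/mol)(2.659) = 8.84 kJ/mol
ΔG > 0, so the forward reaction is non-spontaneous (proceeds in reverse).

ΔG = 8.84 kJ/mol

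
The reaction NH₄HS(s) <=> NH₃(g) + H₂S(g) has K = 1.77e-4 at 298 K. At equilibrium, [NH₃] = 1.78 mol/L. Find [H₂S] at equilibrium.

(NH₄HS is a pure solid — omitted from K.)
At equilibrium, K = [NH₃]·[H₂S] = 1.77e-4.
(1.78)·([H₂S]) = 1.77e-4
[H₂S] = 9.94e-5 mol/L

[H₂S] = 9.94e-5 mol/L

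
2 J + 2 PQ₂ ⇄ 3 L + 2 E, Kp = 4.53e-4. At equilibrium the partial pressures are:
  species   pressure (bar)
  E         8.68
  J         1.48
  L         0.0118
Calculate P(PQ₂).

At equilibrium, Kp = P(L)³·P(E)² / (P(J)²·P(PQ₂)²) = 4.53e-4.
(0.0118)³·(8.68)² / ((1.48)²·(P(PQ₂))²) = 4.53e-4
P(PQ₂)² = 0.125 ⇒ P(PQ₂) = 0.353 bar

P(PQ₂) = 0.353 bar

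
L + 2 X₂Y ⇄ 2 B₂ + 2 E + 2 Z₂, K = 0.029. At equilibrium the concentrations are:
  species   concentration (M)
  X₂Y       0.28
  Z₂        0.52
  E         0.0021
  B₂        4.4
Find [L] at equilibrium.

[L] = 0.010 M

At equilibrium, K = [B₂]²·[E]²·[Z₂]² / ([L]·[X₂Y]²) = 0.029.
(4.4)²·(0.0021)²·(0.52)² / (([L])·(0.28)²) = 0.029
[L] = 0.0102 = 0.010 M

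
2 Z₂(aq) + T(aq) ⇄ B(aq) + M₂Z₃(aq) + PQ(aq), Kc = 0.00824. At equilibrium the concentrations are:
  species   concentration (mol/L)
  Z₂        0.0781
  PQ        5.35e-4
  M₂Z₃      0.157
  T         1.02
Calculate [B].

[B] = 0.610 mol/L

At equilibrium, Kc = [B]·[M₂Z₃]·[PQ] / ([Z₂]²·[T]) = 0.00824.
([B])·(0.157)·(5.35e-4) / ((0.0781)²·(1.02)) = 0.00824
[B] = 0.610 mol/L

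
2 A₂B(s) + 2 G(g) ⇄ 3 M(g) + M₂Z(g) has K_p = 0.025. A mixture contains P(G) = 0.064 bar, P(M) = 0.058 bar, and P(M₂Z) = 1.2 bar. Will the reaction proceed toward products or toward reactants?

(A₂B is a pure solid — omitted from Q_p.)
Q_p = P(M)³·P(M₂Z) / P(G)² = (0.058)³·(1.2) / (0.064)² = 0.057
Q_p = 0.057 > K_p = 0.025, so the reverse reaction proceeds.

in the reverse direction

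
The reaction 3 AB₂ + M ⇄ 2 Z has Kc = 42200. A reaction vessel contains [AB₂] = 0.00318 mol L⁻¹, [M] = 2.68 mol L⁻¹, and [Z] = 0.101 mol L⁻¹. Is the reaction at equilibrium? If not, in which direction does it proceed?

in the reverse direction

Qc = [Z]² / ([AB₂]³·[M]) = (0.101)² / ((0.00318)³·(2.68)) = 1.18e5
Qc = 1.18e5 > Kc = 42200, so the reverse reaction proceeds.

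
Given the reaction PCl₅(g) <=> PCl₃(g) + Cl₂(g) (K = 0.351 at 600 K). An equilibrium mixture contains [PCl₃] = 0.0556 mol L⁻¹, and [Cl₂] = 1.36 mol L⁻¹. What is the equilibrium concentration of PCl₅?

[PCl₅] = 0.215 mol L⁻¹

At equilibrium, K = [PCl₃]·[Cl₂] / [PCl₅] = 0.351.
(0.0556)·(1.36) / ([PCl₅]) = 0.351
[PCl₅] = 0.215 mol L⁻¹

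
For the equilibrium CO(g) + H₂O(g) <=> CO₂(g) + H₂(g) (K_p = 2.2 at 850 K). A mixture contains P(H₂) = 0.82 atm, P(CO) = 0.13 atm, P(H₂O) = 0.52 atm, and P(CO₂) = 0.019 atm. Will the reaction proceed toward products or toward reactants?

Q_p = P(CO₂)·P(H₂) / (P(CO)·P(H₂O)) = (0.019)·(0.82) / ((0.13)·(0.52)) = 0.23
Q_p = 0.23 < K_p = 2.2, so the forward reaction proceeds.

toward products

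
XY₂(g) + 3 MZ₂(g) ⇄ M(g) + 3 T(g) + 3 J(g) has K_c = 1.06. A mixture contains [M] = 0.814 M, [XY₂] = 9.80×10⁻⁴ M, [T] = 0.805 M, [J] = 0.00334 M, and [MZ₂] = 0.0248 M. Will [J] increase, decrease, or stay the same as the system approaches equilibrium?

Q_c = [M]·[T]³·[J]³ / ([XY₂]·[MZ₂]³) = (0.814)·(0.805)³·(0.00334)³ / ((9.80×10⁻⁴)·(0.0248)³) = 1.06
Q_c = 1.06 = K_c; the system is at equilibrium.

stay the same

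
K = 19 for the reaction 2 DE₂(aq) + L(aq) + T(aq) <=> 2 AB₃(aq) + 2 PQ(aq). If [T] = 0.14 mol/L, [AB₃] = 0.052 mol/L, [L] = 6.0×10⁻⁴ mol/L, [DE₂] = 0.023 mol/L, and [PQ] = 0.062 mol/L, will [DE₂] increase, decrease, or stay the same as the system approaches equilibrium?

Q = [AB₃]²·[PQ]² / ([DE₂]²·[L]·[T]) = (0.052)²·(0.062)² / ((0.023)²·(6.0×10⁻⁴)·(0.14)) = 230
Q = 230 > K = 19: net reverse reaction.
DE₂ is a reactant, so it increases.

increase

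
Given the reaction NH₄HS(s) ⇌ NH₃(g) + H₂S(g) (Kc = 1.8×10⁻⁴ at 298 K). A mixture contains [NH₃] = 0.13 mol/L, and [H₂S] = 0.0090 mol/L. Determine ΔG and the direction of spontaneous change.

(NH₄HS is a pure solid — omitted from Qc.)
Qc = [NH₃]·[H₂S] = (0.13)·(0.0090) = 0.00117
ΔG = RT ln(Qc/Kc) = (8.314 J mol⁻¹ K⁻¹)(298 K) × ln(0.00117/1.8×10⁻⁴)
   = (2.478 kJ/mol)(1.872) = 4.64 kJ/mol
ΔG > 0, so the forward reaction is non-spontaneous (proceeds in reverse).

ΔG = 4.64 kJ/mol; the forward reaction is non-spontaneous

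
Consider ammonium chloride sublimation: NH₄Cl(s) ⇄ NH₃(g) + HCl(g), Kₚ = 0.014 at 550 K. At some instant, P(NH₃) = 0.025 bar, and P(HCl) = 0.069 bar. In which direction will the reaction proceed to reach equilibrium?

(NH₄Cl is a pure solid — omitted from Qₚ.)
Qₚ = P(NH₃)·P(HCl) = (0.025)·(0.069) = 0.0017
Qₚ = 0.0017 < Kₚ = 0.014, so the forward reaction proceeds.

to the right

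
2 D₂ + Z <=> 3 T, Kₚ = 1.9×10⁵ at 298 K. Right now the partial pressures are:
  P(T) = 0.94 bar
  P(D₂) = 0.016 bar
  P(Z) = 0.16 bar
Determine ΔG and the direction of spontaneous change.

Qₚ = P(T)³ / (P(D₂)²·P(Z)) = (0.94)³ / ((0.016)²·(0.16)) = 20300
ΔG = RT ln(Qₚ/Kₚ) = (8.314 J mol⁻¹ K⁻¹)(298 K) × ln(20300/1.9×10⁵)
   = (2.478 kJ/mol)(-2.236) = -5.54 kJ/mol
ΔG < 0, so the forward reaction is spontaneous (proceeds forward).

ΔG = -5.54 kJ/mol; the forward reaction is spontaneous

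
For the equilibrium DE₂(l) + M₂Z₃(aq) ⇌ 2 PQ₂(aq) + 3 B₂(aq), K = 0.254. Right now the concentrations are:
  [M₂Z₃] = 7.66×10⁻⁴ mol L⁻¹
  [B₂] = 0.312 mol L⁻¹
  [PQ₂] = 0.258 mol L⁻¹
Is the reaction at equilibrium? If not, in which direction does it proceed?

(DE₂ is a pure liquid — omitted from Q.)
Q = [PQ₂]²·[B₂]³ / [M₂Z₃] = (0.258)²·(0.312)³ / (7.66×10⁻⁴) = 2.64
Q = 2.64 > K = 0.254, so the reverse reaction proceeds.

toward reactants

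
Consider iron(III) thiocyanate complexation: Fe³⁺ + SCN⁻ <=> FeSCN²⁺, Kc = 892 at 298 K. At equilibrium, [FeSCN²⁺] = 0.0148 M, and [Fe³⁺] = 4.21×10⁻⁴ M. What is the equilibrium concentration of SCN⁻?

At equilibrium, Kc = [FeSCN²⁺] / ([Fe³⁺]·[SCN⁻]) = 892.
(0.0148) / ((4.21×10⁻⁴)·([SCN⁻])) = 892
[SCN⁻] = 0.0394 M

[SCN⁻] = 0.0394 M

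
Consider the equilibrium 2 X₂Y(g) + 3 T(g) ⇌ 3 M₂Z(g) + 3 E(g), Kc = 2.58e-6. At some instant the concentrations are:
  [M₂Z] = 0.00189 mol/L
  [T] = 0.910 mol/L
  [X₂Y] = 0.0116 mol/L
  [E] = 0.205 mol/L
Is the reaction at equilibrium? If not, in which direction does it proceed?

toward products

Qc = [M₂Z]³·[E]³ / ([X₂Y]²·[T]³) = (0.00189)³·(0.205)³ / ((0.0116)²·(0.910)³) = 5.74e-7
Qc = 5.74e-7 < Kc = 2.58e-6, so the forward reaction proceeds.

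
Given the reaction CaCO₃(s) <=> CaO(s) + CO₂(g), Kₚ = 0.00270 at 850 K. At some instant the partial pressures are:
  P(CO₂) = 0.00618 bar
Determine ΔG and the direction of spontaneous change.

(CaCO₃, CaO are pure solids — omitted from Qₚ.)
Qₚ = P(CO₂) = 0.00618
ΔG = RT ln(Qₚ/Kₚ) = (8.314 J mol⁻¹ K⁻¹)(850 K) × ln(0.00618/0.00270)
   = (7.067 kJ/mol)(0.8281) = 5.85 kJ/mol
ΔG > 0, so the forward reaction is non-spontaneous (proceeds in reverse).

ΔG = 5.85 kJ/mol; the forward reaction is non-spontaneous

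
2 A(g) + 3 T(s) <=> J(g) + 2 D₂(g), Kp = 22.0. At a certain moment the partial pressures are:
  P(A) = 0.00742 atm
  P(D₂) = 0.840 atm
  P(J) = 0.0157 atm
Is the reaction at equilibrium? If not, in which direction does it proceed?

(T is a pure solid — omitted from Qp.)
Qp = P(J)·P(D₂)² / P(A)² = (0.0157)·(0.840)² / (0.00742)² = 201
Qp = 201 > Kp = 22.0, so the reverse reaction proceeds.

in the reverse direction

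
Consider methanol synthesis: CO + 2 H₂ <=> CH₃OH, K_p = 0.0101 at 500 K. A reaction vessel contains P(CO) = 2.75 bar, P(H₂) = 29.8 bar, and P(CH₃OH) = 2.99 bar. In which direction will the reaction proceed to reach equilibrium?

Q_p = P(CH₃OH) / (P(CO)·P(H₂)²) = (2.99) / ((2.75)·(29.8)²) = 0.00122
Q_p = 0.00122 < K_p = 0.0101, so the forward reaction proceeds.

forward (toward products)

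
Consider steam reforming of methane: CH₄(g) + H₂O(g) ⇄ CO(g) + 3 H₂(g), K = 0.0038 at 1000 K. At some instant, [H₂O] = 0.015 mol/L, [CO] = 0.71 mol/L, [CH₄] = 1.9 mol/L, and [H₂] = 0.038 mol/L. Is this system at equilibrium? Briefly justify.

no; Q < K, reaction proceeds forward

Q = [CO]·[H₂]³ / ([CH₄]·[H₂O]) = (0.71)·(0.038)³ / ((1.9)·(0.015)) = 0.0014
Q = 0.0014 < K = 0.0038: net forward reaction.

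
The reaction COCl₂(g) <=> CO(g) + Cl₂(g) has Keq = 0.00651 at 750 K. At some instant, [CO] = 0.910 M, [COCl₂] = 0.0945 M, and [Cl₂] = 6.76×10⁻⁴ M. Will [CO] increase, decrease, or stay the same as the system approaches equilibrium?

Q = [CO]·[Cl₂] / [COCl₂] = (0.910)·(6.76×10⁻⁴) / (0.0945) = 0.00651
Q = 0.00651 = Keq; the system is at equilibrium.

stay the same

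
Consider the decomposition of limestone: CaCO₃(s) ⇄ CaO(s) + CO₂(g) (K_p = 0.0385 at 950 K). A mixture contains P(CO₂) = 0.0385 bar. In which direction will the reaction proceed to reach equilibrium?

(CaCO₃, CaO are pure solids — omitted from Q_p.)
Q_p = P(CO₂) = 0.0385
Q_p = 0.0385 = K_p, so the system is already at equilibrium.

at equilibrium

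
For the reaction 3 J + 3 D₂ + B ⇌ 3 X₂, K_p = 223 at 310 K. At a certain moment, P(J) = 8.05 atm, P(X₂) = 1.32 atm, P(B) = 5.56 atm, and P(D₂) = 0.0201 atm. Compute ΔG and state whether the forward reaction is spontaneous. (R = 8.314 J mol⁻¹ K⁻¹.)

ΔG = -2.13 kJ/mol; the forward reaction is spontaneous

Q_p = P(X₂)³ / (P(J)³·P(D₂)³·P(B)) = (1.32)³ / ((8.05)³·(0.0201)³·(5.56)) = 97.6
ΔG = RT ln(Q_p/K_p) = (8.314 J mol⁻¹ K⁻¹)(310 K) × ln(97.6/223)
   = (2.577 kJ/mol)(-0.8263) = -2.13 kJ/mol
ΔG < 0, so the forward reaction is spontaneous (proceeds forward).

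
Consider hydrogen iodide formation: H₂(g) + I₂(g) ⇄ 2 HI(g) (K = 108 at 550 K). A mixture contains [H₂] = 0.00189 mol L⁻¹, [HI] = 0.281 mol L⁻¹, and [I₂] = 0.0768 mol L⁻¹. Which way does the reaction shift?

Q = [HI]² / ([H₂]·[I₂]) = (0.281)² / ((0.00189)·(0.0768)) = 544
Q = 544 > K = 108, so the reverse reaction proceeds.

reverse (toward reactants)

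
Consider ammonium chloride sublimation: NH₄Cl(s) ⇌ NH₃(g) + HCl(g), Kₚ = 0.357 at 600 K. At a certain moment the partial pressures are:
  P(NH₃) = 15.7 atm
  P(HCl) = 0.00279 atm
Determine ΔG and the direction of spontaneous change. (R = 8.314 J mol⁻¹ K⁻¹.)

ΔG = -10.5 kJ/mol; the forward reaction is spontaneous

(NH₄Cl is a pure solid — omitted from Qₚ.)
Qₚ = P(NH₃)·P(HCl) = (15.7)·(0.00279) = 0.0438
ΔG = RT ln(Qₚ/Kₚ) = (8.314 J mol⁻¹ K⁻¹)(600 K) × ln(0.0438/0.357)
   = (4.988 kJ/mol)(-2.098) = -10.5 kJ/mol
ΔG < 0, so the forward reaction is spontaneous (proceeds forward).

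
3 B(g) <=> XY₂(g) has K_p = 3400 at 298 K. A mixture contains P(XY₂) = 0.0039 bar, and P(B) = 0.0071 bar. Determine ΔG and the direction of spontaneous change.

Q_p = P(XY₂) / P(B)³ = (0.0039) / (0.0071)³ = 10900
ΔG = RT ln(Q_p/K_p) = (8.314 J mol⁻¹ K⁻¹)(298 K) × ln(10900/3400)
   = (2.478 kJ/mol)(1.165) = 2.89 kJ/mol
ΔG > 0, so the forward reaction is non-spontaneous (proceeds in reverse).

ΔG = 2.89 kJ/mol; the forward reaction is non-spontaneous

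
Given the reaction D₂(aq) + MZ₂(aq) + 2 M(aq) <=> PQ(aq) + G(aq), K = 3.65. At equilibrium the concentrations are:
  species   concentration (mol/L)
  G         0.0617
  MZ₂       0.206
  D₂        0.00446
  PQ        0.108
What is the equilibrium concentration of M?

[M] = 1.41 mol/L

At equilibrium, K = [PQ]·[G] / ([D₂]·[MZ₂]·[M]²) = 3.65.
(0.108)·(0.0617) / ((0.00446)·(0.206)·([M])²) = 3.65
[M]² = 1.99 ⇒ [M] = 1.41 mol/L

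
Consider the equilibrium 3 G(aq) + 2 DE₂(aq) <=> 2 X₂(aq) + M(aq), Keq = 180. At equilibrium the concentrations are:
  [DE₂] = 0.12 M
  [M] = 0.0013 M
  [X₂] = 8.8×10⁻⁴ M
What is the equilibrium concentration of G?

At equilibrium, Keq = [X₂]²·[M] / ([G]³·[DE₂]²) = 180.
(8.8×10⁻⁴)²·(0.0013) / (([G])³·(0.12)²) = 180
[G]³ = 3.88×10⁻¹⁰ ⇒ [G] = 7.3×10⁻⁴ M

[G] = 7.3×10⁻⁴ M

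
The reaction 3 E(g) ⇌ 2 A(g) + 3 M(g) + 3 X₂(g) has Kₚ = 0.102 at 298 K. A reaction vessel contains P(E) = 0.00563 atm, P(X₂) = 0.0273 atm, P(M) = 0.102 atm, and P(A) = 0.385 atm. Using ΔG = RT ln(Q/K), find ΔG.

Qₚ = P(A)²·P(M)³·P(X₂)³ / P(E)³ = (0.385)²·(0.102)³·(0.0273)³ / (0.00563)³ = 0.0179
ΔG = RT ln(Qₚ/Kₚ) = (8.314 J mol⁻¹ K⁻¹)(298 K) × ln(0.0179/0.102)
   = (2.478 kJ/mol)(-1.740) = -4.31 kJ/mol
ΔG < 0, so the forward reaction is spontaneous (proceeds forward).

ΔG = -4.31 kJ/mol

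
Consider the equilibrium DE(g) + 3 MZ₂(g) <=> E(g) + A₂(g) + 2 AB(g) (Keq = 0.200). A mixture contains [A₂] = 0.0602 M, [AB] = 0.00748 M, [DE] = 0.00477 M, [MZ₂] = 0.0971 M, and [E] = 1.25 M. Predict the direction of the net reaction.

Q = [E]·[A₂]·[AB]² / ([DE]·[MZ₂]³) = (1.25)·(0.0602)·(0.00748)² / ((0.00477)·(0.0971)³) = 0.964
Q = 0.964 > Keq = 0.200, so the reverse reaction proceeds.

reverse (toward reactants)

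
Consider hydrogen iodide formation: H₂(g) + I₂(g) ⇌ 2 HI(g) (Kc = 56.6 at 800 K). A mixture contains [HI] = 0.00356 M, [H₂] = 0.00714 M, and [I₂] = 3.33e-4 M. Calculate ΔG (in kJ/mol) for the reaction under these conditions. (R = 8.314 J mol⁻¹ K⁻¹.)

ΔG = -15.7 kJ/mol

Qc = [HI]² / ([H₂]·[I₂]) = (0.00356)² / ((0.00714)·(3.33e-4)) = 5.33
ΔG = RT ln(Qc/Kc) = (8.314 J mol⁻¹ K⁻¹)(800 K) × ln(5.33/56.6)
   = (6.651 kJ/mol)(-2.363) = -15.7 kJ/mol
ΔG < 0, so the forward reaction is spontaneous (proceeds forward).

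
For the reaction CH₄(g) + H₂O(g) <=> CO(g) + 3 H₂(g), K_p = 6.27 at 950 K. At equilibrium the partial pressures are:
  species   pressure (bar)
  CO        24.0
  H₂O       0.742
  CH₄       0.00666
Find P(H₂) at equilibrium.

P(H₂) = 0.109 bar

At equilibrium, K_p = P(CO)·P(H₂)³ / (P(CH₄)·P(H₂O)) = 6.27.
(24.0)·(P(H₂))³ / ((0.00666)·(0.742)) = 6.27
P(H₂)³ = 0.00129 ⇒ P(H₂) = 0.109 bar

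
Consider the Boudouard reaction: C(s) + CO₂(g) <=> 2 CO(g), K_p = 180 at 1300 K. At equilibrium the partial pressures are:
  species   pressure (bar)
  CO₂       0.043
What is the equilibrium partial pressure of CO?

(C is a pure solid — omitted from K_p.)
At equilibrium, K_p = P(CO)² / P(CO₂) = 180.
(P(CO))² / (0.043) = 180
P(CO)² = 7.74 ⇒ P(CO) = 2.8 bar

P(CO) = 2.8 bar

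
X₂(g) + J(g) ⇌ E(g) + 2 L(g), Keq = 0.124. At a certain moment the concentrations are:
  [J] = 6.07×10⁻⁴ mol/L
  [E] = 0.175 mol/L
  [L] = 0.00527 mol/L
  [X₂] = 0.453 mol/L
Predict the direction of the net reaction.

Q = [E]·[L]² / ([X₂]·[J]) = (0.175)·(0.00527)² / ((0.453)·(6.07×10⁻⁴)) = 0.0177
Q = 0.0177 < Keq = 0.124, so the forward reaction proceeds.

in the forward direction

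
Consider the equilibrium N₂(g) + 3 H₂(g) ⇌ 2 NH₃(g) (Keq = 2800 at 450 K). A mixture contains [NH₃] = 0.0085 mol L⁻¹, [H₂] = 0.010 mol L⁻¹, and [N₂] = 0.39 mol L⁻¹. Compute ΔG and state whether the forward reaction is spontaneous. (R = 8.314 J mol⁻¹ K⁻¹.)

ΔG = -10.2 kJ/mol; the forward reaction is spontaneous

Q = [NH₃]² / ([N₂]·[H₂]³) = (0.0085)² / ((0.39)·(0.010)³) = 185
ΔG = RT ln(Q/Keq) = (8.314 J mol⁻¹ K⁻¹)(450 K) × ln(185/2800)
   = (3.741 kJ/mol)(-2.717) = -10.2 kJ/mol
ΔG < 0, so the forward reaction is spontaneous (proceeds forward).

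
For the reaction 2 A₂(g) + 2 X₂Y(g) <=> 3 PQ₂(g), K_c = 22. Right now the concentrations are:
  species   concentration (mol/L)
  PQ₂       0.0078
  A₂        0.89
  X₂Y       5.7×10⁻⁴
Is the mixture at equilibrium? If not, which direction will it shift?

Q_c = [PQ₂]³ / ([A₂]²·[X₂Y]²) = (0.0078)³ / ((0.89)²·(5.7×10⁻⁴)²) = 1.8
Q_c = 1.8 < K_c = 22: net forward reaction.

no; Q < K, reaction proceeds forward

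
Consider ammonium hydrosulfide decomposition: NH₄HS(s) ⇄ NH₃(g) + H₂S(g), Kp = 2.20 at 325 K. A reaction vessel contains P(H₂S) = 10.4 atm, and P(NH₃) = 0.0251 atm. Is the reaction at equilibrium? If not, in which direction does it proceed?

(NH₄HS is a pure solid — omitted from Qp.)
Qp = P(NH₃)·P(H₂S) = (0.0251)·(10.4) = 0.261
Qp = 0.261 < Kp = 2.20, so the forward reaction proceeds.

forward (toward products)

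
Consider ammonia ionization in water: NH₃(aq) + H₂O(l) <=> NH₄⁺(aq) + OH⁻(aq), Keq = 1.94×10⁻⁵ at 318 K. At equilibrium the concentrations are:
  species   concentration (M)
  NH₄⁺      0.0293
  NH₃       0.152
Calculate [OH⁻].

[OH⁻] = 1.01×10⁻⁴ M

(H₂O is a pure liquid — omitted from Keq.)
At equilibrium, Keq = [NH₄⁺]·[OH⁻] / [NH₃] = 1.94×10⁻⁵.
(0.0293)·([OH⁻]) / (0.152) = 1.94×10⁻⁵
[OH⁻] = 1.01×10⁻⁴ M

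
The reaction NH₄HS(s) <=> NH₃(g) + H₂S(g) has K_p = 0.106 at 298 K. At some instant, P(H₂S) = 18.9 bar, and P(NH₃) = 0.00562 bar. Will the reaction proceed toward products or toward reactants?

at equilibrium

(NH₄HS is a pure solid — omitted from Q_p.)
Q_p = P(NH₃)·P(H₂S) = (0.00562)·(18.9) = 0.106
Q_p = 0.106 = K_p, so the system is already at equilibrium.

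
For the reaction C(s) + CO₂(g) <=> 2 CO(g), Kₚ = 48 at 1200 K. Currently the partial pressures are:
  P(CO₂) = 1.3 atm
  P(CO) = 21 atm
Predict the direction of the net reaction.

toward reactants

(C is a pure solid — omitted from Qₚ.)
Qₚ = P(CO)² / P(CO₂) = (21)² / (1.3) = 340
Qₚ = 340 > Kₚ = 48, so the reverse reaction proceeds.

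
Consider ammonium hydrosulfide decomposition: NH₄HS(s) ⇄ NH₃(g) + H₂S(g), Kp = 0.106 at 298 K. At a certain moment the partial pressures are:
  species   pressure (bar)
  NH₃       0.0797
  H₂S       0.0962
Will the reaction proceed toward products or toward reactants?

in the forward direction

(NH₄HS is a pure solid — omitted from Qp.)
Qp = P(NH₃)·P(H₂S) = (0.0797)·(0.0962) = 0.00767
Qp = 0.00767 < Kp = 0.106, so the forward reaction proceeds.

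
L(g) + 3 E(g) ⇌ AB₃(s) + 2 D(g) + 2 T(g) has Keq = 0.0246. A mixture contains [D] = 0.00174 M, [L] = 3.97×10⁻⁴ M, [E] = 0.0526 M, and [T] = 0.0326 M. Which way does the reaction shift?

(AB₃ is a pure solid — omitted from Q.)
Q = [D]²·[T]² / ([L]·[E]³) = (0.00174)²·(0.0326)² / ((3.97×10⁻⁴)·(0.0526)³) = 0.0557
Q = 0.0557 > Keq = 0.0246, so the reverse reaction proceeds.

toward reactants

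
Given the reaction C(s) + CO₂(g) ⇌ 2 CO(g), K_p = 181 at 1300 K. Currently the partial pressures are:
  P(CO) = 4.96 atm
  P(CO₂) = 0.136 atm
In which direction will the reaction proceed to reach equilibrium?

neither direction; the system is at equilibrium

(C is a pure solid — omitted from Q_p.)
Q_p = P(CO)² / P(CO₂) = (4.96)² / (0.136) = 181
Q_p = 181 = K_p, so the system is already at equilibrium.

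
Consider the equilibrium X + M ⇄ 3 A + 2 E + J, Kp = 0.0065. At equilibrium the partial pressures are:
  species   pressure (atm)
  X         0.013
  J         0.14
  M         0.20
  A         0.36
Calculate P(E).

P(E) = 0.051 atm

At equilibrium, Kp = P(A)³·P(E)²·P(J) / (P(X)·P(M)) = 0.0065.
(0.36)³·(P(E))²·(0.14) / ((0.013)·(0.20)) = 0.0065
P(E)² = 0.00259 ⇒ P(E) = 0.051 atm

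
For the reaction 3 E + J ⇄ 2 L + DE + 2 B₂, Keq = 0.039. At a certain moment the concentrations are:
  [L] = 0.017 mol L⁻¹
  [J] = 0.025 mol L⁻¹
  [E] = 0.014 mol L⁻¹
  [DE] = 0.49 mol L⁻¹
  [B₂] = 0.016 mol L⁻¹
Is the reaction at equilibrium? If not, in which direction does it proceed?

to the left

Q = [L]²·[DE]·[B₂]² / ([E]³·[J]) = (0.017)²·(0.49)·(0.016)² / ((0.014)³·(0.025)) = 0.53
Q = 0.53 > Keq = 0.039, so the reverse reaction proceeds.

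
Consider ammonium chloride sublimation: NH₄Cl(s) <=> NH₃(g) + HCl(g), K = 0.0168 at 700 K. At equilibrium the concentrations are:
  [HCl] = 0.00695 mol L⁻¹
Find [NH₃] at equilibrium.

[NH₃] = 2.42 mol L⁻¹

(NH₄Cl is a pure solid — omitted from K.)
At equilibrium, K = [NH₃]·[HCl] = 0.0168.
([NH₃])·(0.00695) = 0.0168
[NH₃] = 2.42 mol L⁻¹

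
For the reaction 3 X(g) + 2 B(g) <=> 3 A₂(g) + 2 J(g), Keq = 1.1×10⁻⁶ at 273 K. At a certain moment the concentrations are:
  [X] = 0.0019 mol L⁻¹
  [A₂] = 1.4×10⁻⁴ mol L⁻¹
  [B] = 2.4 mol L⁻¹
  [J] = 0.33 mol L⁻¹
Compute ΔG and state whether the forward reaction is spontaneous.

Q = [A₂]³·[J]² / ([X]³·[B]²) = (1.4×10⁻⁴)³·(0.33)² / ((0.0019)³·(2.4)²) = 7.56×10⁻⁶
ΔG = RT ln(Q/Keq) = (8.314 J mol⁻¹ K⁻¹)(273 K) × ln(7.56×10⁻⁶/1.1×10⁻⁶)
   = (2.270 kJ/mol)(1.928) = 4.38 kJ/mol
ΔG > 0, so the forward reaction is non-spontaneous (proceeds in reverse).

ΔG = 4.38 kJ/mol; the forward reaction is non-spontaneous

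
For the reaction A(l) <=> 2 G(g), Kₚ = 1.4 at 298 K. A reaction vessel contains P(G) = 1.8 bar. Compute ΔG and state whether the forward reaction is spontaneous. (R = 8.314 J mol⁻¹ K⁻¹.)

ΔG = 2.08 kJ/mol; the forward reaction is non-spontaneous

(A is a pure liquid — omitted from Qₚ.)
Qₚ = P(G)² = (1.8)² = 3.24
ΔG = RT ln(Qₚ/Kₚ) = (8.314 J mol⁻¹ K⁻¹)(298 K) × ln(3.24/1.4)
   = (2.478 kJ/mol)(0.8391) = 2.08 kJ/mol
ΔG > 0, so the forward reaction is non-spontaneous (proceeds in reverse).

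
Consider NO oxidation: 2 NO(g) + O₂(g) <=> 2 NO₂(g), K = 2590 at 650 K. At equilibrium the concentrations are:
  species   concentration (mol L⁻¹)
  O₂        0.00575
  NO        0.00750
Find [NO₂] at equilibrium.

[NO₂] = 0.0289 mol L⁻¹

At equilibrium, K = [NO₂]² / ([NO]²·[O₂]) = 2590.
([NO₂])² / ((0.00750)²·(0.00575)) = 2590
[NO₂]² = 8.38×10⁻⁴ ⇒ [NO₂] = 0.0289 mol L⁻¹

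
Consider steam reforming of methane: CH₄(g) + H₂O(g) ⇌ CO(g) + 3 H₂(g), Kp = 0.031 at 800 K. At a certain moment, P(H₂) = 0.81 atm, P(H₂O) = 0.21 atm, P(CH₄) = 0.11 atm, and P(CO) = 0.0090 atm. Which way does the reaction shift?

reverse (toward reactants)

Qp = P(CO)·P(H₂)³ / (P(CH₄)·P(H₂O)) = (0.0090)·(0.81)³ / ((0.11)·(0.21)) = 0.21
Qp = 0.21 > Kp = 0.031, so the reverse reaction proceeds.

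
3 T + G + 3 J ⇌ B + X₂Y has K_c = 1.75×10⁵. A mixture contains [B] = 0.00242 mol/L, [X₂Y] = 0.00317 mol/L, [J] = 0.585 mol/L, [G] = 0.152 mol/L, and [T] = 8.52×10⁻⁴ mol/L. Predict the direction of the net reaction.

Q_c = [B]·[X₂Y] / ([T]³·[G]·[J]³) = (0.00242)·(0.00317) / ((8.52×10⁻⁴)³·(0.152)·(0.585)³) = 4.08×10⁵
Q_c = 4.08×10⁵ > K_c = 1.75×10⁵, so the reverse reaction proceeds.

toward reactants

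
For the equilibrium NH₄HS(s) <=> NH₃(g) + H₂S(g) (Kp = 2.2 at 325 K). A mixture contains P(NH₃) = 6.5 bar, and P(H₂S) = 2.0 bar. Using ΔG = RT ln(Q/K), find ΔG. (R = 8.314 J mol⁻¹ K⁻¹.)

ΔG = 4.80 kJ/mol

(NH₄HS is a pure solid — omitted from Qp.)
Qp = P(NH₃)·P(H₂S) = (6.5)·(2.0) = 13.0
ΔG = RT ln(Qp/Kp) = (8.314 J mol⁻¹ K⁻¹)(325 K) × ln(13.0/2.2)
   = (2.702 kJ/mol)(1.776) = 4.80 kJ/mol
ΔG > 0, so the forward reaction is non-spontaneous (proceeds in reverse).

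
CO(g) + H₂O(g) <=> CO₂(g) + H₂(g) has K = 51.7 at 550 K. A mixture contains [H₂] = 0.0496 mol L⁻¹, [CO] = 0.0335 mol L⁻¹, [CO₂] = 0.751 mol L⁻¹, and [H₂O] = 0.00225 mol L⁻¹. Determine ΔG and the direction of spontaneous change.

ΔG = 10.3 kJ/mol; the forward reaction is non-spontaneous

Q = [CO₂]·[H₂] / ([CO]·[H₂O]) = (0.751)·(0.0496) / ((0.0335)·(0.00225)) = 494
ΔG = RT ln(Q/K) = (8.314 J mol⁻¹ K⁻¹)(550 K) × ln(494/51.7)
   = (4.573 kJ/mol)(2.257) = 10.3 kJ/mol
ΔG > 0, so the forward reaction is non-spontaneous (proceeds in reverse).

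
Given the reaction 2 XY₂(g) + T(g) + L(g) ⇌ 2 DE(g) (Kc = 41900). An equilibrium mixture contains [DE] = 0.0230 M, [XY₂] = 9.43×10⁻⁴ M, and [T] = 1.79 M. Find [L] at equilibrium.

[L] = 0.00793 M

At equilibrium, Kc = [DE]² / ([XY₂]²·[T]·[L]) = 41900.
(0.0230)² / ((9.43×10⁻⁴)²·(1.79)·([L])) = 41900
[L] = 0.00793 M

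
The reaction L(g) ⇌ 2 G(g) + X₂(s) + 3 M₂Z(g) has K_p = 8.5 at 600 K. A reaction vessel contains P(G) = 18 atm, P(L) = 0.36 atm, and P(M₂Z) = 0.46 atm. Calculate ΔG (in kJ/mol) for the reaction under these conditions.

ΔG = 11.6 kJ/mol

(X₂ is a pure solid — omitted from Q_p.)
Q_p = P(G)²·P(M₂Z)³ / P(L) = (18)²·(0.46)³ / (0.36) = 87.6
ΔG = RT ln(Q_p/K_p) = (8.314 J mol⁻¹ K⁻¹)(600 K) × ln(87.6/8.5)
   = (4.988 kJ/mol)(2.333) = 11.6 kJ/mol
ΔG > 0, so the forward reaction is non-spontaneous (proceeds in reverse).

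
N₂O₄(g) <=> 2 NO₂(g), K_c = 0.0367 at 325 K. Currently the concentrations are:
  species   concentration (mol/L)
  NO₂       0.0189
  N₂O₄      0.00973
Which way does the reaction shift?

Q_c = [NO₂]² / [N₂O₄] = (0.0189)² / (0.00973) = 0.0367
Q_c = 0.0367 = K_c, so the system is already at equilibrium.

no net change (already at equilibrium)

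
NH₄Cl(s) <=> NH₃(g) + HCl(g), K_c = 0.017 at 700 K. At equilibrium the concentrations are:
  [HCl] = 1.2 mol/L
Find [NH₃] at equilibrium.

[NH₃] = 0.014 mol/L

(NH₄Cl is a pure solid — omitted from K_c.)
At equilibrium, K_c = [NH₃]·[HCl] = 0.017.
([NH₃])·(1.2) = 0.017
[NH₃] = 0.0142 = 0.014 mol/L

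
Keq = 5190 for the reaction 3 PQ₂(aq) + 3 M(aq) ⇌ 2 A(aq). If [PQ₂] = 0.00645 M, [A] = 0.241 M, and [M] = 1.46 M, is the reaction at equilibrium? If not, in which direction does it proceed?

in the reverse direction

Q = [A]² / ([PQ₂]³·[M]³) = (0.241)² / ((0.00645)³·(1.46)³) = 69500
Q = 69500 > Keq = 5190, so the reverse reaction proceeds.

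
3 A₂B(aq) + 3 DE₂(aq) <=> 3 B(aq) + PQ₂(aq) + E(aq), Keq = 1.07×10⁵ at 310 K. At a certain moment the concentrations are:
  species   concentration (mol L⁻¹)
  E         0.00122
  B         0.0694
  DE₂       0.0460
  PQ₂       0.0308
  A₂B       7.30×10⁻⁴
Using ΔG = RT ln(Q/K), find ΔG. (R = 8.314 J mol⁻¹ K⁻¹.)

ΔG = 2.92 kJ/mol

Q = [B]³·[PQ₂]·[E] / ([A₂B]³·[DE₂]³) = (0.0694)³·(0.0308)·(0.00122) / ((7.30×10⁻⁴)³·(0.0460)³) = 3.32×10⁵
ΔG = RT ln(Q/Keq) = (8.314 J mol⁻¹ K⁻¹)(310 K) × ln(3.32×10⁵/1.07×10⁵)
   = (2.577 kJ/mol)(1.132) = 2.92 kJ/mol
ΔG > 0, so the forward reaction is non-spontaneous (proceeds in reverse).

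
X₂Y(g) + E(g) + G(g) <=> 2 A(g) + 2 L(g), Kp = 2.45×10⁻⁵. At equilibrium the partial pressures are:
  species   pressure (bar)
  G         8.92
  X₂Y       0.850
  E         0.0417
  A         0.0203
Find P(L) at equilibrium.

At equilibrium, Kp = P(A)²·P(L)² / (P(X₂Y)·P(E)·P(G)) = 2.45×10⁻⁵.
(0.0203)²·(P(L))² / ((0.850)·(0.0417)·(8.92)) = 2.45×10⁻⁵
P(L)² = 0.0188 ⇒ P(L) = 0.137 bar

P(L) = 0.137 bar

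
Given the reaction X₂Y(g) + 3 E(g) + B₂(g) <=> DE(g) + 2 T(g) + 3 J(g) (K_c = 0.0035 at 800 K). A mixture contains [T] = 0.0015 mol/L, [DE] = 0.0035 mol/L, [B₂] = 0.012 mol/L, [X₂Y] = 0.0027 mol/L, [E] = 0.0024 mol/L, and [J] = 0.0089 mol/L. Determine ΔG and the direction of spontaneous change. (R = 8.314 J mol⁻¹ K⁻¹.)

Q_c = [DE]·[T]²·[J]³ / ([X₂Y]·[E]³·[B₂]) = (0.0035)·(0.0015)²·(0.0089)³ / ((0.0027)·(0.0024)³·(0.012)) = 0.0124
ΔG = RT ln(Q_c/K_c) = (8.314 J mol⁻¹ K⁻¹)(800 K) × ln(0.0124/0.0035)
   = (6.651 kJ/mol)(1.265) = 8.41 kJ/mol
ΔG > 0, so the forward reaction is non-spontaneous (proceeds in reverse).

ΔG = 8.41 kJ/mol; the forward reaction is non-spontaneous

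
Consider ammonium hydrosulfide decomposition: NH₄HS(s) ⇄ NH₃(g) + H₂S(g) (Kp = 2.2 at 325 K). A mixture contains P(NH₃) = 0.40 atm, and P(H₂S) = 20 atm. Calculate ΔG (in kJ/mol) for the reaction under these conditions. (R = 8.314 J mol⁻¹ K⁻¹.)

ΔG = 3.49 kJ/mol

(NH₄HS is a pure solid — omitted from Qp.)
Qp = P(NH₃)·P(H₂S) = (0.40)·(20) = 8.00
ΔG = RT ln(Qp/Kp) = (8.314 J mol⁻¹ K⁻¹)(325 K) × ln(8.00/2.2)
   = (2.702 kJ/mol)(1.291) = 3.49 kJ/mol
ΔG > 0, so the forward reaction is non-spontaneous (proceeds in reverse).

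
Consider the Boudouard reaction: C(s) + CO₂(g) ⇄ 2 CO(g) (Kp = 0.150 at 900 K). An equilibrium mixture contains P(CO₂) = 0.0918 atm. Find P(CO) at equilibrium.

P(CO) = 0.117 atm

(C is a pure solid — omitted from Kp.)
At equilibrium, Kp = P(CO)² / P(CO₂) = 0.150.
(P(CO))² / (0.0918) = 0.150
P(CO)² = 0.0138 ⇒ P(CO) = 0.117 atm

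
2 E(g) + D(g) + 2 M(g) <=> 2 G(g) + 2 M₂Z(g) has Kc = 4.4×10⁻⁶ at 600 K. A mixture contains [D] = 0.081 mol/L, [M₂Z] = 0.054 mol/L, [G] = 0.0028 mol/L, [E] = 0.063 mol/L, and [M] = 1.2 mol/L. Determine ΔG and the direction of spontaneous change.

Qc = [G]²·[M₂Z]² / ([E]²·[D]·[M]²) = (0.0028)²·(0.054)² / ((0.063)²·(0.081)·(1.2)²) = 4.94×10⁻⁵
ΔG = RT ln(Qc/Kc) = (8.314 J mol⁻¹ K⁻¹)(600 K) × ln(4.94×10⁻⁵/4.4×10⁻⁶)
   = (4.988 kJ/mol)(2.418) = 12.1 kJ/mol
ΔG > 0, so the forward reaction is non-spontaneous (proceeds in reverse).

ΔG = 12.1 kJ/mol; the forward reaction is non-spontaneous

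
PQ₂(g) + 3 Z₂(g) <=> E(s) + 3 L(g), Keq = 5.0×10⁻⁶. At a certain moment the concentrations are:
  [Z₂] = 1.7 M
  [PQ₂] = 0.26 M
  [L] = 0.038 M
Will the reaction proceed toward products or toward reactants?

in the reverse direction

(E is a pure solid — omitted from Q.)
Q = [L]³ / ([PQ₂]·[Z₂]³) = (0.038)³ / ((0.26)·(1.7)³) = 4.3×10⁻⁵
Q = 4.3×10⁻⁵ > Keq = 5.0×10⁻⁶, so the reverse reaction proceeds.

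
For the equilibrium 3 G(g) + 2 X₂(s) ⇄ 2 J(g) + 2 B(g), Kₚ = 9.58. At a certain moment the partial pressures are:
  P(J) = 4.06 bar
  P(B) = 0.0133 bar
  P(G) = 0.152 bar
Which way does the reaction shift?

(X₂ is a pure solid — omitted from Qₚ.)
Qₚ = P(J)²·P(B)² / P(G)³ = (4.06)²·(0.0133)² / (0.152)³ = 0.830
Qₚ = 0.830 < Kₚ = 9.58, so the forward reaction proceeds.

forward (toward products)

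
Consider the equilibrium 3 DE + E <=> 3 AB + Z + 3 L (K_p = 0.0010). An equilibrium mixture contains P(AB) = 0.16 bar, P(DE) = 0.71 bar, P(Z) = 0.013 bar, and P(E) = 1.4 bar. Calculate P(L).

At equilibrium, K_p = P(AB)³·P(Z)·P(L)³ / (P(DE)³·P(E)) = 0.0010.
(0.16)³·(0.013)·(P(L))³ / ((0.71)³·(1.4)) = 0.0010
P(L)³ = 9.41 ⇒ P(L) = 2.1 bar

P(L) = 2.1 bar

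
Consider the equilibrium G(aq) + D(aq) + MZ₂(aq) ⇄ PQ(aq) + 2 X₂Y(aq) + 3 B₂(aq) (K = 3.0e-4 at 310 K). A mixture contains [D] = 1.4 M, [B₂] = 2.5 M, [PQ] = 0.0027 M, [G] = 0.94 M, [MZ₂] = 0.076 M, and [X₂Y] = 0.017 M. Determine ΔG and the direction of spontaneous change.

ΔG = -2.32 kJ/mol; the forward reaction is spontaneous

Q = [PQ]·[X₂Y]²·[B₂]³ / ([G]·[D]·[MZ₂]) = (0.0027)·(0.017)²·(2.5)³ / ((0.94)·(1.4)·(0.076)) = 1.22e-4
ΔG = RT ln(Q/K) = (8.314 J mol⁻¹ K⁻¹)(310 K) × ln(1.22e-4/3.0e-4)
   = (2.577 kJ/mol)(-0.8998) = -2.32 kJ/mol
ΔG < 0, so the forward reaction is spontaneous (proceeds forward).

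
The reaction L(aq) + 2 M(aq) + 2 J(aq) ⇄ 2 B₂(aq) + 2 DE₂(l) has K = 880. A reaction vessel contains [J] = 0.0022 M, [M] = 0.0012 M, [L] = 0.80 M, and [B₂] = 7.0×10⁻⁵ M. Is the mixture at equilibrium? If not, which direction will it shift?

(DE₂ is a pure liquid — omitted from Q.)
Q = [B₂]² / ([L]·[M]²·[J]²) = (7.0×10⁻⁵)² / ((0.80)·(0.0012)²·(0.0022)²) = 880
Q = 880 = K; the system is at equilibrium.

yes, at equilibrium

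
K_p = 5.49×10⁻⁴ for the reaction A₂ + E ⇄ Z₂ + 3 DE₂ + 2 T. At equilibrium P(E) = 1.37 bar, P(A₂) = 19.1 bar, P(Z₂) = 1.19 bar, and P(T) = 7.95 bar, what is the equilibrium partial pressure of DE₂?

At equilibrium, K_p = P(Z₂)·P(DE₂)³·P(T)² / (P(A₂)·P(E)) = 5.49×10⁻⁴.
(1.19)·(P(DE₂))³·(7.95)² / ((19.1)·(1.37)) = 5.49×10⁻⁴
P(DE₂)³ = 1.91×10⁻⁴ ⇒ P(DE₂) = 0.0576 bar

P(DE₂) = 0.0576 bar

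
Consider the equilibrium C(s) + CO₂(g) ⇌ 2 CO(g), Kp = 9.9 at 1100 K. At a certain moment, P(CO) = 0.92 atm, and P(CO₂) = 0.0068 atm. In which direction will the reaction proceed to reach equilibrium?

to the left

(C is a pure solid — omitted from Qp.)
Qp = P(CO)² / P(CO₂) = (0.92)² / (0.0068) = 120
Qp = 120 > Kp = 9.9, so the reverse reaction proceeds.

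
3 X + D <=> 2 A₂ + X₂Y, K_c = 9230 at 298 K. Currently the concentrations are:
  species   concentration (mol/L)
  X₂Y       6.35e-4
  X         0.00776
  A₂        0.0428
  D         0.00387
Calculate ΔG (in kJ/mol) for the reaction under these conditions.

ΔG = -6.60 kJ/mol

Q_c = [A₂]²·[X₂Y] / ([X]³·[D]) = (0.0428)²·(6.35e-4) / ((0.00776)³·(0.00387)) = 643
ΔG = RT ln(Q_c/K_c) = (8.314 J mol⁻¹ K⁻¹)(298 K) × ln(643/9230)
   = (2.478 kJ/mol)(-2.664) = -6.60 kJ/mol
ΔG < 0, so the forward reaction is spontaneous (proceeds forward).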